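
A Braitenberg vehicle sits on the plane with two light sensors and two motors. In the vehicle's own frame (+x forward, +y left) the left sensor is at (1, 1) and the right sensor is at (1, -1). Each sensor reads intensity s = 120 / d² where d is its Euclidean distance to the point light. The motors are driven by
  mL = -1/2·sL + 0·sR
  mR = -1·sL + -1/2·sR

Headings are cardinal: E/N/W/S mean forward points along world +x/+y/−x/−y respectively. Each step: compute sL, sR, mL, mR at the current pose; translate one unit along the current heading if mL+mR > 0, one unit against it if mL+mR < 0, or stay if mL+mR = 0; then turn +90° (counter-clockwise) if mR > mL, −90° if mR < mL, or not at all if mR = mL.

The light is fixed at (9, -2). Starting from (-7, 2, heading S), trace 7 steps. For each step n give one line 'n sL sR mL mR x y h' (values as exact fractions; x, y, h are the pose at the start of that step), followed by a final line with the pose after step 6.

0 20/39 60/149 -10/39 -4150/5811 -7 2 S
1 24/61 24/65 -12/61 -2292/3965 -7 3 W
2 30/73 15/29 -15/73 -2835/4234 -6 3 N
3 120/221 24/41 -60/221 -7572/9061 -6 2 E
4 20/39 60/149 -10/39 -4150/5811 -7 2 S
5 24/61 24/65 -12/61 -2292/3965 -7 3 W
6 30/73 15/29 -15/73 -2835/4234 -6 3 N
final -6 2 E

n=0: pose=(-7,2,S); sL=20/39, sR=60/149; mL=-10/39, mR=-4150/5811; mL+mR=-1880/1937 → advance -1; mR−mL=-2660/5811 → turn -1·90°
n=1: pose=(-7,3,W); sL=24/61, sR=24/65; mL=-12/61, mR=-2292/3965; mL+mR=-3072/3965 → advance -1; mR−mL=-1512/3965 → turn -1·90°
n=2: pose=(-6,3,N); sL=30/73, sR=15/29; mL=-15/73, mR=-2835/4234; mL+mR=-3705/4234 → advance -1; mR−mL=-1965/4234 → turn -1·90°
n=3: pose=(-6,2,E); sL=120/221, sR=24/41; mL=-60/221, mR=-7572/9061; mL+mR=-10032/9061 → advance -1; mR−mL=-5112/9061 → turn -1·90°
n=4: pose=(-7,2,S); sL=20/39, sR=60/149; mL=-10/39, mR=-4150/5811; mL+mR=-1880/1937 → advance -1; mR−mL=-2660/5811 → turn -1·90°
n=5: pose=(-7,3,W); sL=24/61, sR=24/65; mL=-12/61, mR=-2292/3965; mL+mR=-3072/3965 → advance -1; mR−mL=-1512/3965 → turn -1·90°
n=6: pose=(-6,3,N); sL=30/73, sR=15/29; mL=-15/73, mR=-2835/4234; mL+mR=-3705/4234 → advance -1; mR−mL=-1965/4234 → turn -1·90°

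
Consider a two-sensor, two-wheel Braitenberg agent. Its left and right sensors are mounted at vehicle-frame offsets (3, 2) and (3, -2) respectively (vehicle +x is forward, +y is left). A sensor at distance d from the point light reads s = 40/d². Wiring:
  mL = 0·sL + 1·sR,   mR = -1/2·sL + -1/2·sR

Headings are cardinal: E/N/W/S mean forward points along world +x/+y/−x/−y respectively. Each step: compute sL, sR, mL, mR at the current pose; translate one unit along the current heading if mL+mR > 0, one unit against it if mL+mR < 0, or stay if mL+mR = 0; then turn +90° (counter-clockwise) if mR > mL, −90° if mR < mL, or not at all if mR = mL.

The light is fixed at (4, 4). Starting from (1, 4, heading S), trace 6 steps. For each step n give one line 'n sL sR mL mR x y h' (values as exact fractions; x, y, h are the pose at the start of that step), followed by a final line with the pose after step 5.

0 4 20/17 20/17 -44/17 1 4 S
1 40/37 8/9 8/9 -328/333 1 5 W
2 5/4 5/2 5/2 -15/8 2 5 N
3 40/17 40 40 -360/17 2 6 E
4 20 4 4 -12 3 6 S
5 40/17 40/41 40/41 -1160/697 3 7 W
final 4 7 N

n=0: pose=(1,4,S); sL=4, sR=20/17; mL=20/17, mR=-44/17; mL+mR=-24/17 → advance -1; mR−mL=-64/17 → turn -1·90°
n=1: pose=(1,5,W); sL=40/37, sR=8/9; mL=8/9, mR=-328/333; mL+mR=-32/333 → advance -1; mR−mL=-208/111 → turn -1·90°
n=2: pose=(2,5,N); sL=5/4, sR=5/2; mL=5/2, mR=-15/8; mL+mR=5/8 → advance +1; mR−mL=-35/8 → turn -1·90°
n=3: pose=(2,6,E); sL=40/17, sR=40; mL=40, mR=-360/17; mL+mR=320/17 → advance +1; mR−mL=-1040/17 → turn -1·90°
n=4: pose=(3,6,S); sL=20, sR=4; mL=4, mR=-12; mL+mR=-8 → advance -1; mR−mL=-16 → turn -1·90°
n=5: pose=(3,7,W); sL=40/17, sR=40/41; mL=40/41, mR=-1160/697; mL+mR=-480/697 → advance -1; mR−mL=-1840/697 → turn -1·90°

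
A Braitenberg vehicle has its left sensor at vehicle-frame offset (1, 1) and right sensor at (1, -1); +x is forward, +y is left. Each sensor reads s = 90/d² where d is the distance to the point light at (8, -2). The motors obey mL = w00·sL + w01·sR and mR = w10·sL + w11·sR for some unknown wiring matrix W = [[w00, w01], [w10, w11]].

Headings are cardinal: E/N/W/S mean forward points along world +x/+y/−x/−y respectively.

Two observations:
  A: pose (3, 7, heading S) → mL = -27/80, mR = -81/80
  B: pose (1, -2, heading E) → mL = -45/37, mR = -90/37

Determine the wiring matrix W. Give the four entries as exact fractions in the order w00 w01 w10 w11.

1/2 -1 -1/2 -1/2

obs A: pose=(3,7,S) → sL=9/8, sR=9/10, mL=-27/80, mR=-81/80
obs B: pose=(1,-2,E) → sL=90/37, sR=90/37, mL=-45/37, mR=-90/37
sensor matrix S = [[9/8, 9/10], [90/37, 90/37]]; det S = 81/148
solve [mL_A; mL_B] = S·[w00; w01] and [mR_A; mR_B] = S·[w10; w11]:
  w00 = 1/2, w01 = -1, w10 = -1/2, w11 = -1/2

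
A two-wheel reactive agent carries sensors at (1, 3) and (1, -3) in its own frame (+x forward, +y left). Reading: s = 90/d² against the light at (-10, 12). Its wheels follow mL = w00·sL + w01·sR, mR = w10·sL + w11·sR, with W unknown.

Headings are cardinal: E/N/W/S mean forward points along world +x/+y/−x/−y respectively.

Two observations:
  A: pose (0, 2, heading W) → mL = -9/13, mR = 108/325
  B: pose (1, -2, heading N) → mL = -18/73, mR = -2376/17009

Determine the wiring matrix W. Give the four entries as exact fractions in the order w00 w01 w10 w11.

obs A: pose=(0,2,W) → sL=9/25, sR=9/13, mL=-9/13, mR=108/325
obs B: pose=(1,-2,N) → sL=90/233, sR=18/73, mL=-18/73, mR=-2376/17009
sensor matrix S = [[9/25, 9/13], [90/233, 18/73]]; det S = -987552/5527925
solve [mL_A; mL_B] = S·[w00; w01] and [mR_A; mR_B] = S·[w10; w11]:
  w00 = 0, w01 = -1, w10 = -1, w11 = 1

0 -1 -1 1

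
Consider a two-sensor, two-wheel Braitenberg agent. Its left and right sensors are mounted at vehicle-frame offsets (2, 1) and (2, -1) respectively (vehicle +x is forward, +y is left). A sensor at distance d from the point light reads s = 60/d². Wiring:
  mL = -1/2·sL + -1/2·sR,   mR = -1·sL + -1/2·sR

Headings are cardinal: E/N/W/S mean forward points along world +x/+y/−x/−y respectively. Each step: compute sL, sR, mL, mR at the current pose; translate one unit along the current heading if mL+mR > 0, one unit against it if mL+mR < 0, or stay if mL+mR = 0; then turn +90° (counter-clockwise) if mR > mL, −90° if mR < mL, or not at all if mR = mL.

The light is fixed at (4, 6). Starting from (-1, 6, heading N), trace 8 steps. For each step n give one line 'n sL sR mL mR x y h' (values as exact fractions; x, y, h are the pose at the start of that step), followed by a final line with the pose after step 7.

0 3/2 3 -9/4 -3 -1 6 N
1 20/3 60/13 -220/39 -350/39 -1 5 E
2 30/17 30/29 -690/493 -1125/493 -2 5 S
3 12/13 12/13 -12/13 -18/13 -2 6 W
4 3/2 3 -9/4 -3 -1 6 N
5 20/3 60/13 -220/39 -350/39 -1 5 E
6 30/17 30/29 -690/493 -1125/493 -2 5 S
7 12/13 12/13 -12/13 -18/13 -2 6 W
final -1 6 N

n=0: pose=(-1,6,N); sL=3/2, sR=3; mL=-9/4, mR=-3; mL+mR=-21/4 → advance -1; mR−mL=-3/4 → turn -1·90°
n=1: pose=(-1,5,E); sL=20/3, sR=60/13; mL=-220/39, mR=-350/39; mL+mR=-190/13 → advance -1; mR−mL=-10/3 → turn -1·90°
n=2: pose=(-2,5,S); sL=30/17, sR=30/29; mL=-690/493, mR=-1125/493; mL+mR=-1815/493 → advance -1; mR−mL=-15/17 → turn -1·90°
n=3: pose=(-2,6,W); sL=12/13, sR=12/13; mL=-12/13, mR=-18/13; mL+mR=-30/13 → advance -1; mR−mL=-6/13 → turn -1·90°
n=4: pose=(-1,6,N); sL=3/2, sR=3; mL=-9/4, mR=-3; mL+mR=-21/4 → advance -1; mR−mL=-3/4 → turn -1·90°
n=5: pose=(-1,5,E); sL=20/3, sR=60/13; mL=-220/39, mR=-350/39; mL+mR=-190/13 → advance -1; mR−mL=-10/3 → turn -1·90°
n=6: pose=(-2,5,S); sL=30/17, sR=30/29; mL=-690/493, mR=-1125/493; mL+mR=-1815/493 → advance -1; mR−mL=-15/17 → turn -1·90°
n=7: pose=(-2,6,W); sL=12/13, sR=12/13; mL=-12/13, mR=-18/13; mL+mR=-30/13 → advance -1; mR−mL=-6/13 → turn -1·90°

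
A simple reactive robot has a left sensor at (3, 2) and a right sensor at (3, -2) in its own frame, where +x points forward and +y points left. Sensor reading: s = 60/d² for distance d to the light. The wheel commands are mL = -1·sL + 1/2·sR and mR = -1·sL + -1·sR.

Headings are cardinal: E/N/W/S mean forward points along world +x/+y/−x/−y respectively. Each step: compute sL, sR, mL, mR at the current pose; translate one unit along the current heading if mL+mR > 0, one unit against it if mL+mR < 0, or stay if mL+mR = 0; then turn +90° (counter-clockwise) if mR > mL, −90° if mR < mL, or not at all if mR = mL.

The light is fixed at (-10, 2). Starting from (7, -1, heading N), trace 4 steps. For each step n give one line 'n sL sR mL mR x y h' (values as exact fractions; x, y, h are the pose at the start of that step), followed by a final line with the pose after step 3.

0 4/15 60/361 -994/5415 -2344/5415 7 -1 N
1 15/101 15/109 -1755/22018 -3150/11009 7 -2 E
2 60/373 12/49 -702/18277 -7416/18277 6 -2 S
3 30/97 6/17 -219/1649 -1092/1649 6 -1 W
final 7 -1 N

n=0: pose=(7,-1,N); sL=4/15, sR=60/361; mL=-994/5415, mR=-2344/5415; mL+mR=-3338/5415 → advance -1; mR−mL=-90/361 → turn -1·90°
n=1: pose=(7,-2,E); sL=15/101, sR=15/109; mL=-1755/22018, mR=-3150/11009; mL+mR=-8055/22018 → advance -1; mR−mL=-45/218 → turn -1·90°
n=2: pose=(6,-2,S); sL=60/373, sR=12/49; mL=-702/18277, mR=-7416/18277; mL+mR=-8118/18277 → advance -1; mR−mL=-18/49 → turn -1·90°
n=3: pose=(6,-1,W); sL=30/97, sR=6/17; mL=-219/1649, mR=-1092/1649; mL+mR=-1311/1649 → advance -1; mR−mL=-9/17 → turn -1·90°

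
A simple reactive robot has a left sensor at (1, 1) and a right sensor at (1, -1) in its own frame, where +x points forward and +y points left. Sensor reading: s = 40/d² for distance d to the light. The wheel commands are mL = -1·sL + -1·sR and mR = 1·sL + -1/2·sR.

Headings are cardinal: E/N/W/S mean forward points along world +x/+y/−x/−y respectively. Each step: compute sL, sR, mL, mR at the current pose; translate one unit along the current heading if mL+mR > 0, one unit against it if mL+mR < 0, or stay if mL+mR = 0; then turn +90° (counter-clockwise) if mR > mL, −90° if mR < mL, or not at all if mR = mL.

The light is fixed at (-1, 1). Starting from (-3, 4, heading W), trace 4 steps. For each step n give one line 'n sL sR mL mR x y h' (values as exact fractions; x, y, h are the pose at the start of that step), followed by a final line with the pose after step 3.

n=0: pose=(-3,4,W); sL=40/13, sR=8/5; mL=-304/65, mR=148/65; mL+mR=-12/5 → advance -1; mR−mL=452/65 → turn +1·90°
n=1: pose=(-2,4,S); sL=10, sR=5; mL=-15, mR=15/2; mL+mR=-15/2 → advance -1; mR−mL=45/2 → turn +1·90°
n=2: pose=(-2,5,E); sL=8/5, sR=40/9; mL=-272/45, mR=-28/45; mL+mR=-20/3 → advance -1; mR−mL=244/45 → turn +1·90°
n=3: pose=(-3,5,N); sL=20/17, sR=20/13; mL=-600/221, mR=90/221; mL+mR=-30/13 → advance -1; mR−mL=690/221 → turn +1·90°

0 40/13 8/5 -304/65 148/65 -3 4 W
1 10 5 -15 15/2 -2 4 S
2 8/5 40/9 -272/45 -28/45 -2 5 E
3 20/17 20/13 -600/221 90/221 -3 5 N
final -3 4 W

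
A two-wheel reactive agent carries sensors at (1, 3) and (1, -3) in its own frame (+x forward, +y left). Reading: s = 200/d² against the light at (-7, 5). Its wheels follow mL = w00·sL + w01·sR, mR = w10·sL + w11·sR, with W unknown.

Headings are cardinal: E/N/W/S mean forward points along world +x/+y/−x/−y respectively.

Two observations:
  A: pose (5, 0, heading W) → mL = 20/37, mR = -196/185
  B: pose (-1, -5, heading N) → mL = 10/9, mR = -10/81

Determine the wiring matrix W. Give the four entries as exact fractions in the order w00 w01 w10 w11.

obs A: pose=(5,0,W) → sL=40/37, sR=8/5, mL=20/37, mR=-196/185
obs B: pose=(-1,-5,N) → sL=20/9, sR=100/81, mL=10/9, mR=-10/81
sensor matrix S = [[40/37, 8/5], [20/9, 100/81]]; det S = -6656/2997
solve [mL_A; mL_B] = S·[w00; w01] and [mR_A; mR_B] = S·[w10; w11]:
  w00 = 1/2, w01 = 0, w10 = 1/2, w11 = -1

1/2 0 1/2 -1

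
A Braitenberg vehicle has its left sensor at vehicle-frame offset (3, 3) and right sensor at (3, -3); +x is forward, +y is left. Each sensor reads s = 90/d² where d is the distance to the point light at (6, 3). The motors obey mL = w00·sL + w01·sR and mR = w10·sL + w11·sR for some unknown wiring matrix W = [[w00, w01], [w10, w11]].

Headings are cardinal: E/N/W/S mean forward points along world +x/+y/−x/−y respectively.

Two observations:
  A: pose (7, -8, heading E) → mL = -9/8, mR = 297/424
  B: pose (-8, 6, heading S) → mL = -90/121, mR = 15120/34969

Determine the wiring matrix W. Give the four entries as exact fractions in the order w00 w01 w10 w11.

-1 0 1 -1

obs A: pose=(7,-8,E) → sL=9/8, sR=45/106, mL=-9/8, mR=297/424
obs B: pose=(-8,6,S) → sL=90/121, sR=90/289, mL=-90/121, mR=15120/34969
sensor matrix S = [[9/8, 45/106], [90/121, 90/289]]; det S = 256365/7413428
solve [mL_A; mL_B] = S·[w00; w01] and [mR_A; mR_B] = S·[w10; w11]:
  w00 = -1, w01 = 0, w10 = 1, w11 = -1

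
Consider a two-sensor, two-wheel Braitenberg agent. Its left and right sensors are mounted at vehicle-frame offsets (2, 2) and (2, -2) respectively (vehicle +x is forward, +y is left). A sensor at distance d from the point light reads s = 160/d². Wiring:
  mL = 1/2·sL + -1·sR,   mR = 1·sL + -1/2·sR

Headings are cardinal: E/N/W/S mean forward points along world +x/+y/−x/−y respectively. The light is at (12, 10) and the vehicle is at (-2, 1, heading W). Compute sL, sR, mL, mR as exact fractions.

left sensor world pos  = (-4, -1); dL² = 377
right sensor world pos = (-4, 3); dR² = 305
sL = 160/377 = 160/377
sR = 160/305 = 32/61
mL = 1/2·sL + -1·sR = -7184/22997
mR = 1·sL + -1/2·sR = 3728/22997

160/377 32/61 -7184/22997 3728/22997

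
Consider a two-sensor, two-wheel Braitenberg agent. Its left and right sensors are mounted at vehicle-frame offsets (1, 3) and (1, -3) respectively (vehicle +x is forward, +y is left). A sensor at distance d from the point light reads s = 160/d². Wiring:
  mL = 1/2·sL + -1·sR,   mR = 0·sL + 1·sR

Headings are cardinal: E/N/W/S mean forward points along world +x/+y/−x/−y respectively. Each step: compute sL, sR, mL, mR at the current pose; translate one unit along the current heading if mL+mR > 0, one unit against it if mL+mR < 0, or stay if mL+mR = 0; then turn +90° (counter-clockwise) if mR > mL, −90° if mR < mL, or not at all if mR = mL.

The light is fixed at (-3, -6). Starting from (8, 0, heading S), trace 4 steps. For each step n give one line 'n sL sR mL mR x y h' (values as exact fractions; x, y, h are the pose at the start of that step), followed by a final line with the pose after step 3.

n=0: pose=(8,0,S); sL=160/221, sR=160/89; mL=-28240/19669, mR=160/89; mL+mR=80/221 → advance +1; mR−mL=63600/19669 → turn +1·90°
n=1: pose=(8,-1,E); sL=10/13, sR=40/37; mL=-335/481, mR=40/37; mL+mR=5/13 → advance +1; mR−mL=855/481 → turn +1·90°
n=2: pose=(9,-1,N); sL=160/117, sR=160/261; mL=80/1131, mR=160/261; mL+mR=80/117 → advance +1; mR−mL=1840/3393 → turn +1·90°
n=3: pose=(9,0,W); sL=16/13, sR=80/101; mL=-232/1313, mR=80/101; mL+mR=8/13 → advance +1; mR−mL=1272/1313 → turn +1·90°

0 160/221 160/89 -28240/19669 160/89 8 0 S
1 10/13 40/37 -335/481 40/37 8 -1 E
2 160/117 160/261 80/1131 160/261 9 -1 N
3 16/13 80/101 -232/1313 80/101 9 0 W
final 8 0 S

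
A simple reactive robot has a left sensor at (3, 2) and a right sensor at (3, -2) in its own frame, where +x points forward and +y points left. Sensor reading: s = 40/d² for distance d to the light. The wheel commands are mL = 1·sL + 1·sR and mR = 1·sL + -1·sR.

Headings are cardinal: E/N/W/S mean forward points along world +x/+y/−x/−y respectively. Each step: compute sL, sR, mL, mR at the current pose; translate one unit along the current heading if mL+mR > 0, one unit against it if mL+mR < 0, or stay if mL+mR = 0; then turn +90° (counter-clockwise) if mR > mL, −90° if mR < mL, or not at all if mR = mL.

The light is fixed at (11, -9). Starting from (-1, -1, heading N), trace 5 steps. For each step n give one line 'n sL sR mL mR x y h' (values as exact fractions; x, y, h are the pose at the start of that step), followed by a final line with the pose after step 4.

0 40/317 40/221 21520/70057 -3840/70057 -1 -1 N
1 20/101 4/13 664/1313 -144/1313 -1 0 E
2 40/117 8/41 2576/4797 704/4797 0 0 S
3 5/29 5/37 330/1073 40/1073 0 -1 W
4 40/317 40/221 21520/70057 -3840/70057 -1 -1 N
final -1 0 E

n=0: pose=(-1,-1,N); sL=40/317, sR=40/221; mL=21520/70057, mR=-3840/70057; mL+mR=80/317 → advance +1; mR−mL=-80/221 → turn -1·90°
n=1: pose=(-1,0,E); sL=20/101, sR=4/13; mL=664/1313, mR=-144/1313; mL+mR=40/101 → advance +1; mR−mL=-8/13 → turn -1·90°
n=2: pose=(0,0,S); sL=40/117, sR=8/41; mL=2576/4797, mR=704/4797; mL+mR=80/117 → advance +1; mR−mL=-16/41 → turn -1·90°
n=3: pose=(0,-1,W); sL=5/29, sR=5/37; mL=330/1073, mR=40/1073; mL+mR=10/29 → advance +1; mR−mL=-10/37 → turn -1·90°
n=4: pose=(-1,-1,N); sL=40/317, sR=40/221; mL=21520/70057, mR=-3840/70057; mL+mR=80/317 → advance +1; mR−mL=-80/221 → turn -1·90°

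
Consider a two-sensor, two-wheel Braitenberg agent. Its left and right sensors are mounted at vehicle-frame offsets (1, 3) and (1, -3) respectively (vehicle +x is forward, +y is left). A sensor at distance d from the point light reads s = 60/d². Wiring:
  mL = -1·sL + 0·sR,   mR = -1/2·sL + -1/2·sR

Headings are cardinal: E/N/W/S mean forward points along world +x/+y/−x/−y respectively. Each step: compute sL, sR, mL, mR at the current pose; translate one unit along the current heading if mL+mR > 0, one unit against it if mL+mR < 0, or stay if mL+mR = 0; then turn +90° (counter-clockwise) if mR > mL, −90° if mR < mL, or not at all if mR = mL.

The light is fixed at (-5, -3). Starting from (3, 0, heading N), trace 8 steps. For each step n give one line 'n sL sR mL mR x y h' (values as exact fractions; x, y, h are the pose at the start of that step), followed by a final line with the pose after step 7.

n=0: pose=(3,0,N); sL=60/41, sR=60/137; mL=-60/41, mR=-5340/5617; mL+mR=-13560/5617 → advance -1; mR−mL=2880/5617 → turn +1·90°
n=1: pose=(3,-1,W); sL=6/5, sR=30/37; mL=-6/5, mR=-186/185; mL+mR=-408/185 → advance -1; mR−mL=36/185 → turn +1·90°
n=2: pose=(4,-1,S); sL=12/29, sR=60/37; mL=-12/29, mR=-1092/1073; mL+mR=-1536/1073 → advance -1; mR−mL=-648/1073 → turn -1·90°
n=3: pose=(4,0,W); sL=15/16, sR=3/5; mL=-15/16, mR=-123/160; mL+mR=-273/160 → advance -1; mR−mL=27/160 → turn +1·90°
n=4: pose=(5,0,S); sL=60/173, sR=60/53; mL=-60/173, mR=-6780/9169; mL+mR=-9960/9169 → advance -1; mR−mL=-3600/9169 → turn -1·90°
n=5: pose=(5,1,W); sL=30/41, sR=6/13; mL=-30/41, mR=-318/533; mL+mR=-708/533 → advance -1; mR−mL=72/533 → turn +1·90°
n=6: pose=(6,1,S); sL=12/41, sR=60/73; mL=-12/41, mR=-1668/2993; mL+mR=-2544/2993 → advance -1; mR−mL=-792/2993 → turn -1·90°
n=7: pose=(6,2,W); sL=15/26, sR=15/41; mL=-15/26, mR=-1005/2132; mL+mR=-2235/2132 → advance -1; mR−mL=225/2132 → turn +1·90°

0 60/41 60/137 -60/41 -5340/5617 3 0 N
1 6/5 30/37 -6/5 -186/185 3 -1 W
2 12/29 60/37 -12/29 -1092/1073 4 -1 S
3 15/16 3/5 -15/16 -123/160 4 0 W
4 60/173 60/53 -60/173 -6780/9169 5 0 S
5 30/41 6/13 -30/41 -318/533 5 1 W
6 12/41 60/73 -12/41 -1668/2993 6 1 S
7 15/26 15/41 -15/26 -1005/2132 6 2 W
final 7 2 S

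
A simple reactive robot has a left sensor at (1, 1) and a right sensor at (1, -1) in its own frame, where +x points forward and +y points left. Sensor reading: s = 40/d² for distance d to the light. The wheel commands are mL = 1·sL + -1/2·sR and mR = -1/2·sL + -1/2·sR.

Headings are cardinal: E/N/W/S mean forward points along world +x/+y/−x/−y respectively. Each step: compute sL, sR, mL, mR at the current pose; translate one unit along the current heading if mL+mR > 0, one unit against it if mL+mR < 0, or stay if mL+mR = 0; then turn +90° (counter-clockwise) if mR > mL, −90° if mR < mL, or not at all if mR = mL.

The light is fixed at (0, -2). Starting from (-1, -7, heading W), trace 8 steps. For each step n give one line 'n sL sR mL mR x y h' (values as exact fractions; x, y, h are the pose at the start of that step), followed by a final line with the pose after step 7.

0 1 2 0 -3/2 -1 -7 W
1 40/17 40/17 20/17 -40/17 0 -7 N
2 20/13 4/5 74/65 -76/65 0 -8 E
3 40/49 40/53 1140/2597 -2040/2597 -1 -8 S
4 1 2 0 -3/2 -1 -7 W
5 40/17 40/17 20/17 -40/17 0 -7 N
6 20/13 4/5 74/65 -76/65 0 -8 E
7 40/49 40/53 1140/2597 -2040/2597 -1 -8 S
final -1 -7 W

n=0: pose=(-1,-7,W); sL=1, sR=2; mL=0, mR=-3/2; mL+mR=-3/2 → advance -1; mR−mL=-3/2 → turn -1·90°
n=1: pose=(0,-7,N); sL=40/17, sR=40/17; mL=20/17, mR=-40/17; mL+mR=-20/17 → advance -1; mR−mL=-60/17 → turn -1·90°
n=2: pose=(0,-8,E); sL=20/13, sR=4/5; mL=74/65, mR=-76/65; mL+mR=-2/65 → advance -1; mR−mL=-30/13 → turn -1·90°
n=3: pose=(-1,-8,S); sL=40/49, sR=40/53; mL=1140/2597, mR=-2040/2597; mL+mR=-900/2597 → advance -1; mR−mL=-60/49 → turn -1·90°
n=4: pose=(-1,-7,W); sL=1, sR=2; mL=0, mR=-3/2; mL+mR=-3/2 → advance -1; mR−mL=-3/2 → turn -1·90°
n=5: pose=(0,-7,N); sL=40/17, sR=40/17; mL=20/17, mR=-40/17; mL+mR=-20/17 → advance -1; mR−mL=-60/17 → turn -1·90°
n=6: pose=(0,-8,E); sL=20/13, sR=4/5; mL=74/65, mR=-76/65; mL+mR=-2/65 → advance -1; mR−mL=-30/13 → turn -1·90°
n=7: pose=(-1,-8,S); sL=40/49, sR=40/53; mL=1140/2597, mR=-2040/2597; mL+mR=-900/2597 → advance -1; mR−mL=-60/49 → turn -1·90°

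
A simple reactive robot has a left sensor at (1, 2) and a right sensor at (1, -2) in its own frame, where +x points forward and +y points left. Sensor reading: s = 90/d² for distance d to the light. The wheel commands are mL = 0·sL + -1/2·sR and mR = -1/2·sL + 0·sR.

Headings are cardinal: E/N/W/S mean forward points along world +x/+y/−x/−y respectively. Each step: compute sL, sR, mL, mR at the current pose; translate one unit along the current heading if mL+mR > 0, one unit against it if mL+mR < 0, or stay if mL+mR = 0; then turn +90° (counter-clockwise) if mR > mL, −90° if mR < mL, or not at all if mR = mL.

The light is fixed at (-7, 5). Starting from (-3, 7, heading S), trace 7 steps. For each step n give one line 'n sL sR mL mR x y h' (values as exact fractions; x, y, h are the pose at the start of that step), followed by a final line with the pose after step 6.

0 90/37 18 -9 -45/37 -3 7 S
1 9/5 45/13 -45/26 -9/10 -3 8 E
2 90/17 90/41 -45/41 -45/17 -4 8 N
3 45/16 45/8 -45/16 -45/32 -4 7 E
4 10 18/5 -9/5 -5 -5 7 N
5 5 9 -9/2 -5/2 -5 6 E
6 18 90/13 -45/13 -9 -6 6 N
final -6 5 E

n=0: pose=(-3,7,S); sL=90/37, sR=18; mL=-9, mR=-45/37; mL+mR=-378/37 → advance -1; mR−mL=288/37 → turn +1·90°
n=1: pose=(-3,8,E); sL=9/5, sR=45/13; mL=-45/26, mR=-9/10; mL+mR=-171/65 → advance -1; mR−mL=54/65 → turn +1·90°
n=2: pose=(-4,8,N); sL=90/17, sR=90/41; mL=-45/41, mR=-45/17; mL+mR=-2610/697 → advance -1; mR−mL=-1080/697 → turn -1·90°
n=3: pose=(-4,7,E); sL=45/16, sR=45/8; mL=-45/16, mR=-45/32; mL+mR=-135/32 → advance -1; mR−mL=45/32 → turn +1·90°
n=4: pose=(-5,7,N); sL=10, sR=18/5; mL=-9/5, mR=-5; mL+mR=-34/5 → advance -1; mR−mL=-16/5 → turn -1·90°
n=5: pose=(-5,6,E); sL=5, sR=9; mL=-9/2, mR=-5/2; mL+mR=-7 → advance -1; mR−mL=2 → turn +1·90°
n=6: pose=(-6,6,N); sL=18, sR=90/13; mL=-45/13, mR=-9; mL+mR=-162/13 → advance -1; mR−mL=-72/13 → turn -1·90°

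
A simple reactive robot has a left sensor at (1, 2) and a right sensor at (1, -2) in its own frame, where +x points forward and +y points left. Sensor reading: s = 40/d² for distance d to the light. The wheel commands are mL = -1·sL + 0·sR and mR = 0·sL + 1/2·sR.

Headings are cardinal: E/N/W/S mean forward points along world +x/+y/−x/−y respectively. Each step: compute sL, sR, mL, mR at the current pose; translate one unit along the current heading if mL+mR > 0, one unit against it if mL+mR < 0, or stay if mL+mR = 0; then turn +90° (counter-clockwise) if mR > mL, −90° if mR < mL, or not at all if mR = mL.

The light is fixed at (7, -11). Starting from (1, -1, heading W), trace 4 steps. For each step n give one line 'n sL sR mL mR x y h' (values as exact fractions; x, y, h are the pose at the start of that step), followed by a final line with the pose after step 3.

n=0: pose=(1,-1,W); sL=40/113, sR=40/193; mL=-40/113, mR=20/193; mL+mR=-5460/21809 → advance -1; mR−mL=9980/21809 → turn +1·90°
n=1: pose=(2,-1,S); sL=4/9, sR=4/13; mL=-4/9, mR=2/13; mL+mR=-34/117 → advance -1; mR−mL=70/117 → turn +1·90°
n=2: pose=(2,0,E); sL=8/37, sR=40/97; mL=-8/37, mR=20/97; mL+mR=-36/3589 → advance -1; mR−mL=1516/3589 → turn +1·90°
n=3: pose=(1,0,N); sL=5/26, sR=1/4; mL=-5/26, mR=1/8; mL+mR=-7/104 → advance -1; mR−mL=33/104 → turn +1·90°

0 40/113 40/193 -40/113 20/193 1 -1 W
1 4/9 4/13 -4/9 2/13 2 -1 S
2 8/37 40/97 -8/37 20/97 2 0 E
3 5/26 1/4 -5/26 1/8 1 0 N
final 1 -1 W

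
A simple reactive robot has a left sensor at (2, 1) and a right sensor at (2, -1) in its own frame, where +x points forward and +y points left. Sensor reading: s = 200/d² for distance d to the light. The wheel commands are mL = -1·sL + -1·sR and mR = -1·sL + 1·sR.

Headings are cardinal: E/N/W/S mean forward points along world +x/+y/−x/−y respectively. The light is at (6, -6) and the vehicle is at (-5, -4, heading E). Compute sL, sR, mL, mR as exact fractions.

left sensor world pos  = (-3, -3); dL² = 90
right sensor world pos = (-3, -5); dR² = 82
sL = 200/90 = 20/9
sR = 200/82 = 100/41
mL = -1·sL + -1·sR = -1720/369
mR = -1·sL + 1·sR = 80/369

20/9 100/41 -1720/369 80/369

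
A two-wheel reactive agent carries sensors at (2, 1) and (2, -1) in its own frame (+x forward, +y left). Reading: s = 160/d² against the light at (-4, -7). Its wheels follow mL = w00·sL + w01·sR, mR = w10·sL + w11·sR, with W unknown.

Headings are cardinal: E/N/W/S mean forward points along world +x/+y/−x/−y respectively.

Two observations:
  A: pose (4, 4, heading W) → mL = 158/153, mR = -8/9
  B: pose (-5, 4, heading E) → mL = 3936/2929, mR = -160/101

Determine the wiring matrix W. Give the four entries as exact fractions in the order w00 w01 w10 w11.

1/2 1/2 0 -1

obs A: pose=(4,4,W) → sL=20/17, sR=8/9, mL=158/153, mR=-8/9
obs B: pose=(-5,4,E) → sL=32/29, sR=160/101, mL=3936/2929, mR=-160/101
sensor matrix S = [[20/17, 8/9], [32/29, 160/101]]; det S = 395648/448137
solve [mL_A; mL_B] = S·[w00; w01] and [mR_A; mR_B] = S·[w10; w11]:
  w00 = 1/2, w01 = 1/2, w10 = 0, w11 = -1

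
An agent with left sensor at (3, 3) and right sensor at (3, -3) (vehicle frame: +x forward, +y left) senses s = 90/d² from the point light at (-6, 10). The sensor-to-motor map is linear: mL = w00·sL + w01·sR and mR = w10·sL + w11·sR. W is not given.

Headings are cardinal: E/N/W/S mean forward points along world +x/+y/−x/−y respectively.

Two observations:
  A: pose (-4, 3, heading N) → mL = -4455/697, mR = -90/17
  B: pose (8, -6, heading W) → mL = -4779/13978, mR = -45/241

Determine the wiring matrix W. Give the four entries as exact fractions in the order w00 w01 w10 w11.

obs A: pose=(-4,3,N) → sL=90/17, sR=90/41, mL=-4455/697, mR=-90/17
obs B: pose=(8,-6,W) → sL=45/241, sR=9/29, mL=-4779/13978, mR=-45/241
sensor matrix S = [[90/17, 90/41], [45/241, 9/29]]; det S = 6006960/4871333
solve [mL_A; mL_B] = S·[w00; w01] and [mR_A; mR_B] = S·[w10; w11]:
  w00 = -1, w01 = -1/2, w10 = -1, w11 = 0

-1 -1/2 -1 0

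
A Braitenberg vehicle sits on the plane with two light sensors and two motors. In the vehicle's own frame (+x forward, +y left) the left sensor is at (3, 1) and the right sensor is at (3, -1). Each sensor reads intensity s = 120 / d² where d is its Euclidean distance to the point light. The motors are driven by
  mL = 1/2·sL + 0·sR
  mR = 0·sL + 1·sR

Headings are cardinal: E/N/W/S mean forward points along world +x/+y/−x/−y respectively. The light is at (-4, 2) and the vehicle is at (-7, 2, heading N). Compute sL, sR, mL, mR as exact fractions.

24/5 120/13 12/5 120/13

left sensor world pos  = (-8, 5); dL² = 25
right sensor world pos = (-6, 5); dR² = 13
sL = 120/25 = 24/5
sR = 120/13 = 120/13
mL = 1/2·sL + 0·sR = 12/5
mR = 0·sL + 1·sR = 120/13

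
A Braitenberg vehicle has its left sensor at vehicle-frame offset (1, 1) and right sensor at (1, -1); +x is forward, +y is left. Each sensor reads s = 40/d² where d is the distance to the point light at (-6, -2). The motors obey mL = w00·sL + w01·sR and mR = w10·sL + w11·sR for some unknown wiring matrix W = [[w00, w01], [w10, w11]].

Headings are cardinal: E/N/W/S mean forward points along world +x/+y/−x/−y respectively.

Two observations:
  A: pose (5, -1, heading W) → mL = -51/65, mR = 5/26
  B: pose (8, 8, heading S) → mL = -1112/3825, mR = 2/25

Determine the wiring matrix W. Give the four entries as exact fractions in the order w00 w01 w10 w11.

obs A: pose=(5,-1,W) → sL=2/5, sR=5/13, mL=-51/65, mR=5/26
obs B: pose=(8,8,S) → sL=20/153, sR=4/25, mL=-1112/3825, mR=2/25
sensor matrix S = [[2/5, 5/13], [20/153, 4/25]]; det S = 3412/248625
solve [mL_A; mL_B] = S·[w00; w01] and [mR_A; mR_B] = S·[w10; w11]:
  w00 = -1, w01 = -1, w10 = 0, w11 = 1/2

-1 -1 0 1/2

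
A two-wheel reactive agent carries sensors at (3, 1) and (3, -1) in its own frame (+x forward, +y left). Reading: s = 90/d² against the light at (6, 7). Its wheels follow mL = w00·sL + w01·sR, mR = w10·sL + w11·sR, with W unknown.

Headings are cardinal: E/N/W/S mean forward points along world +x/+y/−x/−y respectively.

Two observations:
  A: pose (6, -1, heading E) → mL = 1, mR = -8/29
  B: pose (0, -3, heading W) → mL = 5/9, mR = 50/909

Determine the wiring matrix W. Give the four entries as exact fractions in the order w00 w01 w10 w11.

obs A: pose=(6,-1,E) → sL=45/29, sR=1, mL=1, mR=-8/29
obs B: pose=(0,-3,W) → sL=45/101, sR=5/9, mL=5/9, mR=50/909
sensor matrix S = [[45/29, 1], [45/101, 5/9]]; det S = 1220/2929
solve [mL_A; mL_B] = S·[w00; w01] and [mR_A; mR_B] = S·[w10; w11]:
  w00 = 0, w01 = 1, w10 = -1/2, w11 = 1/2

0 1 -1/2 1/2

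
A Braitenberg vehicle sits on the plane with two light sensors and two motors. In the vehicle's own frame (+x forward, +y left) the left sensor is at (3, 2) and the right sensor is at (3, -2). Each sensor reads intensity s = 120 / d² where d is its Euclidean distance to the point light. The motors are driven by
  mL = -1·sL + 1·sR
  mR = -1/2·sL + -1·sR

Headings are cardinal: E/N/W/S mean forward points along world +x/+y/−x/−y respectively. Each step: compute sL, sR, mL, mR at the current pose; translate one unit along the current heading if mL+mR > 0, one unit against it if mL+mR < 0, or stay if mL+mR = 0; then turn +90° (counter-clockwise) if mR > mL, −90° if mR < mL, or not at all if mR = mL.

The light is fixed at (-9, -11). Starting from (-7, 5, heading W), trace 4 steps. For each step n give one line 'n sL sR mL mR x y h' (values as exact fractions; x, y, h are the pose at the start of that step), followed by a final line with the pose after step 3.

n=0: pose=(-7,5,W); sL=120/197, sR=24/65; mL=-3072/12805, mR=-8628/12805; mL+mR=-180/197 → advance -1; mR−mL=-5556/12805 → turn -1·90°
n=1: pose=(-6,5,N); sL=60/181, sR=60/193; mL=-720/34933, mR=-16650/34933; mL+mR=-90/181 → advance -1; mR−mL=-15930/34933 → turn -1·90°
n=2: pose=(-6,4,E); sL=24/65, sR=24/41; mL=576/2665, mR=-2052/2665; mL+mR=-36/65 → advance -1; mR−mL=-2628/2665 → turn -1·90°
n=3: pose=(-7,4,S); sL=3/4, sR=5/6; mL=1/12, mR=-29/24; mL+mR=-9/8 → advance -1; mR−mL=-31/24 → turn -1·90°

0 120/197 24/65 -3072/12805 -8628/12805 -7 5 W
1 60/181 60/193 -720/34933 -16650/34933 -6 5 N
2 24/65 24/41 576/2665 -2052/2665 -6 4 E
3 3/4 5/6 1/12 -29/24 -7 4 S
final -7 5 W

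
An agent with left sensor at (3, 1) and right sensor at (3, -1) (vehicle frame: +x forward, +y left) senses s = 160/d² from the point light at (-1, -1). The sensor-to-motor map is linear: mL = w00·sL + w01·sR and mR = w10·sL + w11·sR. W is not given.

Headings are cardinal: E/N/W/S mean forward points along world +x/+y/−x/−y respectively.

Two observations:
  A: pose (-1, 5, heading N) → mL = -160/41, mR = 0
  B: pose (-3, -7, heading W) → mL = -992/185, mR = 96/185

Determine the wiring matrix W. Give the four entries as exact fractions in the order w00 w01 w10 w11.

-1 -1 -1/2 1/2

obs A: pose=(-1,5,N) → sL=80/41, sR=80/41, mL=-160/41, mR=0
obs B: pose=(-3,-7,W) → sL=80/37, sR=16/5, mL=-992/185, mR=96/185
sensor matrix S = [[80/41, 80/41], [80/37, 16/5]]; det S = 3072/1517
solve [mL_A; mL_B] = S·[w00; w01] and [mR_A; mR_B] = S·[w10; w11]:
  w00 = -1, w01 = -1, w10 = -1/2, w11 = 1/2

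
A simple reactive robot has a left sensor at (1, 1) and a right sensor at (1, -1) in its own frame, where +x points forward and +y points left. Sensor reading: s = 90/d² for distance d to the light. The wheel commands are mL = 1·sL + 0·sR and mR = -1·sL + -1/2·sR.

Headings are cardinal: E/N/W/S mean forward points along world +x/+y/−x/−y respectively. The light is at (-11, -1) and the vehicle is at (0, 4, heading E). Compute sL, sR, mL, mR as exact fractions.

1/2 9/16 1/2 -25/32

left sensor world pos  = (1, 5); dL² = 180
right sensor world pos = (1, 3); dR² = 160
sL = 90/180 = 1/2
sR = 90/160 = 9/16
mL = 1·sL + 0·sR = 1/2
mR = -1·sL + -1/2·sR = -25/32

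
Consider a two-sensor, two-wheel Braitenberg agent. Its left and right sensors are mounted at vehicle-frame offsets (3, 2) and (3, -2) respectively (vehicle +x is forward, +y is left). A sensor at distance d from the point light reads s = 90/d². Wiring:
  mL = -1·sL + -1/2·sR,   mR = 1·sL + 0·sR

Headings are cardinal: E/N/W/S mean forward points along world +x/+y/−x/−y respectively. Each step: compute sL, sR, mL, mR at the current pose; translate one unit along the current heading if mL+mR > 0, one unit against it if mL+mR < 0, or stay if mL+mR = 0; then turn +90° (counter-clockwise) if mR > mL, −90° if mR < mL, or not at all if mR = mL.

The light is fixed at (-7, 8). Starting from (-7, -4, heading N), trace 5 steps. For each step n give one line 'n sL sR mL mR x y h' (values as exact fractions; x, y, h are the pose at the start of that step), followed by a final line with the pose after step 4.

0 18/17 18/17 -27/17 18/17 -7 -4 N
1 5/13 9/13 -19/26 5/13 -7 -5 W
2 18/53 90/257 -7011/13621 18/53 -6 -5 S
3 45/58 45/106 -6075/6148 45/58 -6 -4 E
4 18/17 18/17 -27/17 18/17 -7 -4 N
final -7 -5 W

n=0: pose=(-7,-4,N); sL=18/17, sR=18/17; mL=-27/17, mR=18/17; mL+mR=-9/17 → advance -1; mR−mL=45/17 → turn +1·90°
n=1: pose=(-7,-5,W); sL=5/13, sR=9/13; mL=-19/26, mR=5/13; mL+mR=-9/26 → advance -1; mR−mL=29/26 → turn +1·90°
n=2: pose=(-6,-5,S); sL=18/53, sR=90/257; mL=-7011/13621, mR=18/53; mL+mR=-45/257 → advance -1; mR−mL=11637/13621 → turn +1·90°
n=3: pose=(-6,-4,E); sL=45/58, sR=45/106; mL=-6075/6148, mR=45/58; mL+mR=-45/212 → advance -1; mR−mL=10845/6148 → turn +1·90°
n=4: pose=(-7,-4,N); sL=18/17, sR=18/17; mL=-27/17, mR=18/17; mL+mR=-9/17 → advance -1; mR−mL=45/17 → turn +1·90°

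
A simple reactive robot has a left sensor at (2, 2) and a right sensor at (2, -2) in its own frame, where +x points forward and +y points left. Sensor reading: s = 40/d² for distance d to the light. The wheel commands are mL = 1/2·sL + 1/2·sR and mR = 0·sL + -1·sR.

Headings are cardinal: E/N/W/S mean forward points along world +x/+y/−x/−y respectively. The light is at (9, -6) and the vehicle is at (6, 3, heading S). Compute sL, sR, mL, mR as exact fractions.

4/5 20/37 124/185 -20/37

left sensor world pos  = (8, 1); dL² = 50
right sensor world pos = (4, 1); dR² = 74
sL = 40/50 = 4/5
sR = 40/74 = 20/37
mL = 1/2·sL + 1/2·sR = 124/185
mR = 0·sL + -1·sR = -20/37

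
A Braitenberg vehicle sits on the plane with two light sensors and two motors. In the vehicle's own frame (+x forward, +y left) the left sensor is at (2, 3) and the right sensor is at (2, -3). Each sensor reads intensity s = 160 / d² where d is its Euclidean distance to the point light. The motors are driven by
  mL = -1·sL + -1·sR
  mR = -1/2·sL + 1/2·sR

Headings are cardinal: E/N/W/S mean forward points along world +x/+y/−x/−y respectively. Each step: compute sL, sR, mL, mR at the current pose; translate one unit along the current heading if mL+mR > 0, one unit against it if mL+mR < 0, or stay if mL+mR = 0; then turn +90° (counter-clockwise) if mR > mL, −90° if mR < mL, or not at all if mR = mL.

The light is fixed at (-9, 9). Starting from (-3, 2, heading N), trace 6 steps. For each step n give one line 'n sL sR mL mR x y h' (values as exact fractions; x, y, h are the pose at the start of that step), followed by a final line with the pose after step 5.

n=0: pose=(-3,2,N); sL=80/17, sR=80/53; mL=-5600/901, mR=-1440/901; mL+mR=-7040/901 → advance -1; mR−mL=4160/901 → turn +1·90°
n=1: pose=(-3,1,W); sL=160/137, sR=160/41; mL=-28480/5617, mR=7680/5617; mL+mR=-20800/5617 → advance -1; mR−mL=36160/5617 → turn +1·90°
n=2: pose=(-2,1,S); sL=4/5, sR=40/29; mL=-316/145, mR=42/145; mL+mR=-274/145 → advance -1; mR−mL=358/145 → turn +1·90°
n=3: pose=(-2,2,E); sL=160/97, sR=160/181; mL=-44480/17557, mR=-6720/17557; mL+mR=-51200/17557 → advance -1; mR−mL=37760/17557 → turn +1·90°
n=4: pose=(-3,2,N); sL=80/17, sR=80/53; mL=-5600/901, mR=-1440/901; mL+mR=-7040/901 → advance -1; mR−mL=4160/901 → turn +1·90°
n=5: pose=(-3,1,W); sL=160/137, sR=160/41; mL=-28480/5617, mR=7680/5617; mL+mR=-20800/5617 → advance -1; mR−mL=36160/5617 → turn +1·90°

0 80/17 80/53 -5600/901 -1440/901 -3 2 N
1 160/137 160/41 -28480/5617 7680/5617 -3 1 W
2 4/5 40/29 -316/145 42/145 -2 1 S
3 160/97 160/181 -44480/17557 -6720/17557 -2 2 E
4 80/17 80/53 -5600/901 -1440/901 -3 2 N
5 160/137 160/41 -28480/5617 7680/5617 -3 1 W
final -2 1 S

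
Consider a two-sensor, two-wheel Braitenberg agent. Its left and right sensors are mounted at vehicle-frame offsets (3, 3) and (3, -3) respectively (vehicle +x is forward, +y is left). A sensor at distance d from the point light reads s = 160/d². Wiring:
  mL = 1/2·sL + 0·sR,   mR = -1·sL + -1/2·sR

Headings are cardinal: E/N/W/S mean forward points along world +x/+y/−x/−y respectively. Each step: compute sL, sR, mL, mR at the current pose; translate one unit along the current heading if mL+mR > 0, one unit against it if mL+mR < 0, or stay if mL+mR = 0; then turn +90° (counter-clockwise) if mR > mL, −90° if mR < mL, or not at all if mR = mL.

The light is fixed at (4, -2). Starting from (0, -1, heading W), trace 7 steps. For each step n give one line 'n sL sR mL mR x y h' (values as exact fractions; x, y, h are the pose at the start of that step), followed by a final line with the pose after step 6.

n=0: pose=(0,-1,W); sL=160/53, sR=32/13; mL=80/53, mR=-2928/689; mL+mR=-1888/689 → advance -1; mR−mL=-3968/689 → turn -1·90°
n=1: pose=(1,-1,N); sL=40/13, sR=10; mL=20/13, mR=-105/13; mL+mR=-85/13 → advance -1; mR−mL=-125/13 → turn -1·90°
n=2: pose=(1,-2,E); sL=160/9, sR=160/9; mL=80/9, mR=-80/3; mL+mR=-160/9 → advance -1; mR−mL=-320/9 → turn -1·90°
n=3: pose=(0,-2,S); sL=16, sR=80/29; mL=8, mR=-504/29; mL+mR=-272/29 → advance -1; mR−mL=-736/29 → turn -1·90°
n=4: pose=(0,-1,W); sL=160/53, sR=32/13; mL=80/53, mR=-2928/689; mL+mR=-1888/689 → advance -1; mR−mL=-3968/689 → turn -1·90°
n=5: pose=(1,-1,N); sL=40/13, sR=10; mL=20/13, mR=-105/13; mL+mR=-85/13 → advance -1; mR−mL=-125/13 → turn -1·90°
n=6: pose=(1,-2,E); sL=160/9, sR=160/9; mL=80/9, mR=-80/3; mL+mR=-160/9 → advance -1; mR−mL=-320/9 → turn -1·90°

0 160/53 32/13 80/53 -2928/689 0 -1 W
1 40/13 10 20/13 -105/13 1 -1 N
2 160/9 160/9 80/9 -80/3 1 -2 E
3 16 80/29 8 -504/29 0 -2 S
4 160/53 32/13 80/53 -2928/689 0 -1 W
5 40/13 10 20/13 -105/13 1 -1 N
6 160/9 160/9 80/9 -80/3 1 -2 E
final 0 -2 S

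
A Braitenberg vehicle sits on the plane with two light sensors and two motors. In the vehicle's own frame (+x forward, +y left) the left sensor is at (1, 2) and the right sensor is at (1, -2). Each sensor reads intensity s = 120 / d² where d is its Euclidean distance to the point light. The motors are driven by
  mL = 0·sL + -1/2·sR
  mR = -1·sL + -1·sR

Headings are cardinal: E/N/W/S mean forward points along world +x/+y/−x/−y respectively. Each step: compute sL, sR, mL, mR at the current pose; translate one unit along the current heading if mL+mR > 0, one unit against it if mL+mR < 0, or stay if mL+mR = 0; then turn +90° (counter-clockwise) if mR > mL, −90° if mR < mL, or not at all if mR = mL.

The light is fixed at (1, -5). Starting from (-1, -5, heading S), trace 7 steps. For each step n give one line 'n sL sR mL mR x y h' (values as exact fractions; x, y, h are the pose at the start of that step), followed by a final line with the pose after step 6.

0 120 120/17 -60/17 -2160/17 -1 -5 S
1 12 20/3 -10/3 -56/3 -1 -4 W
2 120/13 24 -12 -432/13 0 -4 N
3 30 30 -15 -60 0 -5 E
4 120 120/17 -60/17 -2160/17 -1 -5 S
5 12 20/3 -10/3 -56/3 -1 -4 W
6 120/13 24 -12 -432/13 0 -4 N
final 0 -5 E

n=0: pose=(-1,-5,S); sL=120, sR=120/17; mL=-60/17, mR=-2160/17; mL+mR=-2220/17 → advance -1; mR−mL=-2100/17 → turn -1·90°
n=1: pose=(-1,-4,W); sL=12, sR=20/3; mL=-10/3, mR=-56/3; mL+mR=-22 → advance -1; mR−mL=-46/3 → turn -1·90°
n=2: pose=(0,-4,N); sL=120/13, sR=24; mL=-12, mR=-432/13; mL+mR=-588/13 → advance -1; mR−mL=-276/13 → turn -1·90°
n=3: pose=(0,-5,E); sL=30, sR=30; mL=-15, mR=-60; mL+mR=-75 → advance -1; mR−mL=-45 → turn -1·90°
n=4: pose=(-1,-5,S); sL=120, sR=120/17; mL=-60/17, mR=-2160/17; mL+mR=-2220/17 → advance -1; mR−mL=-2100/17 → turn -1·90°
n=5: pose=(-1,-4,W); sL=12, sR=20/3; mL=-10/3, mR=-56/3; mL+mR=-22 → advance -1; mR−mL=-46/3 → turn -1·90°
n=6: pose=(0,-4,N); sL=120/13, sR=24; mL=-12, mR=-432/13; mL+mR=-588/13 → advance -1; mR−mL=-276/13 → turn -1·90°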